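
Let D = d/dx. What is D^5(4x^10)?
120960 x^{5}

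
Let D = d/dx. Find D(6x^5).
30 x^{4}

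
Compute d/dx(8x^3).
24 x^{2}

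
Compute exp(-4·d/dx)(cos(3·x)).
\cos{\left(3 x - 12 \right)}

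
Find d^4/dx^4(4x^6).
1440 x^{2}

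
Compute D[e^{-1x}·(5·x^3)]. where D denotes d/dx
5 x^{2} \left(3 - x\right) e^{- x}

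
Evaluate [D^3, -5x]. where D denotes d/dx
-15D^{2}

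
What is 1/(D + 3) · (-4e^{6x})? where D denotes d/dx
- \frac{4 e^{6 x}}{9}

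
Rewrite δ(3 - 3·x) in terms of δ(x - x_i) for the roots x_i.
\frac{\delta(x - 1)}{3}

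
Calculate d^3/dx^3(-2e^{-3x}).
54 e^{- 3 x}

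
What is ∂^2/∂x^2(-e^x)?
- e^{x}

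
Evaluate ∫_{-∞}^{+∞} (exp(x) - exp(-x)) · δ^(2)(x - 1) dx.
2 \sinh{\left(1 \right)}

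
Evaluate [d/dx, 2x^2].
4 x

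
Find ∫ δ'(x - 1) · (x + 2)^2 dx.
-6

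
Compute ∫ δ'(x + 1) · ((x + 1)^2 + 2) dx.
0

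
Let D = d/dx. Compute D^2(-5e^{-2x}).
- 20 e^{- 2 x}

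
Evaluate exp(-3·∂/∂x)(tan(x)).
\tan{\left(x - 3 \right)}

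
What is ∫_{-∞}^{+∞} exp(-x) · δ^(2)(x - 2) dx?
e^{-2}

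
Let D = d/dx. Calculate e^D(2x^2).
2 x^{2} + 4 x + 2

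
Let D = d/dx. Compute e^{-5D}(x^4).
x^{4} - 20 x^{3} + 150 x^{2} - 500 x + 625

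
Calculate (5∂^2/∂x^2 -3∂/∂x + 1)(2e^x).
6 e^{x}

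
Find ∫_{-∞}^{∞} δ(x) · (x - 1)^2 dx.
1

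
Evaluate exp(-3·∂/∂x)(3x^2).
3 x^{2} - 18 x + 27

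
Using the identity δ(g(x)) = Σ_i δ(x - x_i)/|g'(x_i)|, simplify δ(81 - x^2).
\frac{\delta(x - 9) + \delta(x + 9)}{18}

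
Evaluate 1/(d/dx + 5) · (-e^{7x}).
- \frac{e^{7 x}}{12}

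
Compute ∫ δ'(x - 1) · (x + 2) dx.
-1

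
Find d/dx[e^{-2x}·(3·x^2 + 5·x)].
\left(- 6 x^{2} - 4 x + 5\right) e^{- 2 x}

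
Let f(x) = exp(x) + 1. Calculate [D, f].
e^{x}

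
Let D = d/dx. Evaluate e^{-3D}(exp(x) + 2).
e^{x - 3} + 2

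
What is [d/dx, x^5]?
5 x^{4}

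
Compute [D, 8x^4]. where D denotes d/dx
32 x^{3}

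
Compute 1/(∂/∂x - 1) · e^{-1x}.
- \frac{e^{- x}}{2}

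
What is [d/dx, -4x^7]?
- 28 x^{6}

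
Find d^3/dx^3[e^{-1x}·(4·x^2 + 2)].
2 \left(- 2 x^{2} + 12 x - 13\right) e^{- x}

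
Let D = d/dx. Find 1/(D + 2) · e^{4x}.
\frac{e^{4 x}}{6}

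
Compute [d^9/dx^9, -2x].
-18\frac{d^{8}}{dx^{8}}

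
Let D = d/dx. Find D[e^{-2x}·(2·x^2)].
4 x \left(1 - x\right) e^{- 2 x}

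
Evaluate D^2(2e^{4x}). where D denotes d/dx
32 e^{4 x}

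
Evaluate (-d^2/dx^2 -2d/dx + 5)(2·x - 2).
10 x - 14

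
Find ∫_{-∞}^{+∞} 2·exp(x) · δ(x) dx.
2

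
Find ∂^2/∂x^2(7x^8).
392 x^{6}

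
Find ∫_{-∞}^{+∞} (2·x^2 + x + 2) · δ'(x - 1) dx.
-5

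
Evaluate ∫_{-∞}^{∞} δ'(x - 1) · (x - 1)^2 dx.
0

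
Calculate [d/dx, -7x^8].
- 56 x^{7}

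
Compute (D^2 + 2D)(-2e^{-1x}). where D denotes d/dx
2 e^{- x}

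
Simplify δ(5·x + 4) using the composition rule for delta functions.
\frac{\delta(x + 4/5)}{5}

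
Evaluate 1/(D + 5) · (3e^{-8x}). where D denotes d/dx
- e^{- 8 x}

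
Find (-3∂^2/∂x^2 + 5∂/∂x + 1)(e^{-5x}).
- 99 e^{- 5 x}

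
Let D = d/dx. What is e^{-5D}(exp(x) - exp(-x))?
- e^{5 - x} + e^{x - 5}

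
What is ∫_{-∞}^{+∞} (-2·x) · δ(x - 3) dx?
-6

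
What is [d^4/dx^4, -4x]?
-16\frac{d^{3}}{dx^{3}}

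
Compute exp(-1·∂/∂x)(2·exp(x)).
2 e^{x - 1}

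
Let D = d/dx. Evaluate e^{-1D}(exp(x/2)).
e^{\frac{x}{2} - \frac{1}{2}}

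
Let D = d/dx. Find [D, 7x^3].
21 x^{2}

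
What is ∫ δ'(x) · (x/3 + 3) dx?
- \frac{1}{3}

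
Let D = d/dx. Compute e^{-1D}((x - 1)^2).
x^{2} - 4 x + 4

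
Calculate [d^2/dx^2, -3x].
-6\frac{d}{dx}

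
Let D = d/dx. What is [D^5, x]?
5D^{4}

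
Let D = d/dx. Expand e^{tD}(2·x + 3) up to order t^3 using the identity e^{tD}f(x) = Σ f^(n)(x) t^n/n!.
2 t + 2 x + 3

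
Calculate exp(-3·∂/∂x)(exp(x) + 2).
e^{x - 3} + 2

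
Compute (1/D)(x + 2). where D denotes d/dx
\frac{x^{2}}{2} + 2 x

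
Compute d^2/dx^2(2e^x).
2 e^{x}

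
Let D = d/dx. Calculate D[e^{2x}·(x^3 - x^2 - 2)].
\left(2 x^{3} + x^{2} - 2 x - 4\right) e^{2 x}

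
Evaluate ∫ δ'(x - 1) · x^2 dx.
-2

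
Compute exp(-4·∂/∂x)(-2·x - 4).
4 - 2 x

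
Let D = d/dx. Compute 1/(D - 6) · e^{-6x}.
- \frac{e^{- 6 x}}{12}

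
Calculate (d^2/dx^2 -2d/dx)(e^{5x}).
15 e^{5 x}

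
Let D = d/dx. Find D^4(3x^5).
360 x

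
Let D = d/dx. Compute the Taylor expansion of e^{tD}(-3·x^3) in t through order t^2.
3 x \left(- 3 t^{2} - 3 t x - x^{2}\right)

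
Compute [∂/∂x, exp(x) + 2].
e^{x}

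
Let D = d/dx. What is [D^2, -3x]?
-6D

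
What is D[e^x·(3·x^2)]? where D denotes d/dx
3 x \left(x + 2\right) e^{x}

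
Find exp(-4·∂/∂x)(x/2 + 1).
\frac{x}{2} - 1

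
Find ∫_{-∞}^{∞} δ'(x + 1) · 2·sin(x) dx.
- 2 \cos{\left(1 \right)}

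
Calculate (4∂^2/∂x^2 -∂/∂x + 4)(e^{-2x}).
22 e^{- 2 x}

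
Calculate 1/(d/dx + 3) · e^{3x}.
\frac{e^{3 x}}{6}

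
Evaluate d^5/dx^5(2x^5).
240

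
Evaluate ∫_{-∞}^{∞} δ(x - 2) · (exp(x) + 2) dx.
2 + e^{2}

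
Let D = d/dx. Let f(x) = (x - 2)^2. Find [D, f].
2 x - 4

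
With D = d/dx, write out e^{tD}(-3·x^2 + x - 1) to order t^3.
- 3 t^{2} - t \left(6 x - 1\right) - 3 x^{2} + x - 1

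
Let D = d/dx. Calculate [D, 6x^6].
36 x^{5}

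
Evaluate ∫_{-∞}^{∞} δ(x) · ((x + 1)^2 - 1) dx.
0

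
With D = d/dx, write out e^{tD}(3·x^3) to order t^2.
3 x \left(3 t^{2} + 3 t x + x^{2}\right)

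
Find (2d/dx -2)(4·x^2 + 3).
- 8 x^{2} + 16 x - 6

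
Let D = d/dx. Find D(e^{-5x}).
- 5 e^{- 5 x}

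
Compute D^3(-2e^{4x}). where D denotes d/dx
- 128 e^{4 x}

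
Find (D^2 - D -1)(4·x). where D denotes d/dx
- 4 x - 4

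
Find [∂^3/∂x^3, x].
3\frac{d^{2}}{dx^{2}}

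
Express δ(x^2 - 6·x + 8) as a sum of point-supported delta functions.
\frac{\delta(x - 2) + \delta(x - 4)}{2}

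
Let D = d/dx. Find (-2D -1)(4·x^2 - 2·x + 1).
- 4 x^{2} - 14 x + 3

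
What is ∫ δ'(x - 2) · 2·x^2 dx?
-8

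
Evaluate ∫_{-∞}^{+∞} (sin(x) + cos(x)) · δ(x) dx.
1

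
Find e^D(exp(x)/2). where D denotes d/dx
\frac{e^{x + 1}}{2}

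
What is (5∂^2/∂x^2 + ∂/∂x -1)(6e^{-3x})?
246 e^{- 3 x}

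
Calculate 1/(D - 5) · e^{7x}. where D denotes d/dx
\frac{e^{7 x}}{2}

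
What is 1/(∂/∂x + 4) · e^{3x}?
\frac{e^{3 x}}{7}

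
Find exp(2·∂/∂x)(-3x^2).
- 3 x^{2} - 12 x - 12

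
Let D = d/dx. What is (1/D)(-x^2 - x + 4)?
- \frac{x^{3}}{3} - \frac{x^{2}}{2} + 4 x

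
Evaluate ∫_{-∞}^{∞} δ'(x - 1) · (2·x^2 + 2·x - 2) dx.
-6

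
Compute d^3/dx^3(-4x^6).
- 480 x^{3}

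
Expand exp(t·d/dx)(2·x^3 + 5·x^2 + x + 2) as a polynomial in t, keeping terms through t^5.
2 t^{3} + t^{2} \left(6 x + 5\right) + t \left(6 x^{2} + 10 x + 1\right) + 2 x^{3} + 5 x^{2} + x + 2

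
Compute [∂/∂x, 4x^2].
8 x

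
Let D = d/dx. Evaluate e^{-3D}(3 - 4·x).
15 - 4 x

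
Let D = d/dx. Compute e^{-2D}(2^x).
2^{x - 2}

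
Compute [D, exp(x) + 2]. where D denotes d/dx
e^{x}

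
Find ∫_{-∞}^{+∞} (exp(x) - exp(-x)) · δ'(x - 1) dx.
- 2 \cosh{\left(1 \right)}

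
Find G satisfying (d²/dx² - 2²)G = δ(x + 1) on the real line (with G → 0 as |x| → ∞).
-\frac{e^{-2|x + 1|}}{4}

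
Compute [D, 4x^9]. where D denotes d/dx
36 x^{8}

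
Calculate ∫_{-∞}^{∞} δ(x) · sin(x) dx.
0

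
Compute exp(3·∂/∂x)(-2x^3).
- 2 x^{3} - 18 x^{2} - 54 x - 54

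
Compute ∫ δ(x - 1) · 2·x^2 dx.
2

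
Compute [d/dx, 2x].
2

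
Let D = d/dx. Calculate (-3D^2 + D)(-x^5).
5 x^{3} \left(12 - x\right)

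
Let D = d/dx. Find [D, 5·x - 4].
5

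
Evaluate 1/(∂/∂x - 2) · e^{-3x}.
- \frac{e^{- 3 x}}{5}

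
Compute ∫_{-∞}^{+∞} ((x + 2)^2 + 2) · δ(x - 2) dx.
18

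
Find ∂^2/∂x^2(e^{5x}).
25 e^{5 x}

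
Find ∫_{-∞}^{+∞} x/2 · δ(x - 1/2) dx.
\frac{1}{4}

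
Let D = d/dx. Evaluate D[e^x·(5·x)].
5 \left(x + 1\right) e^{x}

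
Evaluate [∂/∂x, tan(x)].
\frac{1}{\cos^{2}{\left(x \right)}}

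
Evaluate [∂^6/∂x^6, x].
6\frac{d^{5}}{dx^{5}}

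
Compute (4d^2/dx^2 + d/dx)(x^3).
3 x \left(x + 8\right)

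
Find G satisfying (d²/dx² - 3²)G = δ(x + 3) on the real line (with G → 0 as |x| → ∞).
-\frac{e^{-3|x + 3|}}{6}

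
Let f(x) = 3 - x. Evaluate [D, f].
-1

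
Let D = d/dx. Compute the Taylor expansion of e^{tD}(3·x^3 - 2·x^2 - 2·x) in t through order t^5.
3 t^{3} + t^{2} \left(9 x - 2\right) - t \left(- 9 x^{2} + 4 x + 2\right) + 3 x^{3} - 2 x^{2} - 2 x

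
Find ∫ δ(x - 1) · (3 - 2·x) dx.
1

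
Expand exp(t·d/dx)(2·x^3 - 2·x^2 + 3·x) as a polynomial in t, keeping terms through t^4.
2 t^{3} + t^{2} \left(6 x - 2\right) + t \left(6 x^{2} - 4 x + 3\right) + 2 x^{3} - 2 x^{2} + 3 x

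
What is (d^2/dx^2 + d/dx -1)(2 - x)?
x - 3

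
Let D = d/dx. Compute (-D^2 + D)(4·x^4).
16 x^{2} \left(x - 3\right)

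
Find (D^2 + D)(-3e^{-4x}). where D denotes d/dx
- 36 e^{- 4 x}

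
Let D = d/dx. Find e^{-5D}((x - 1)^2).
x^{2} - 12 x + 36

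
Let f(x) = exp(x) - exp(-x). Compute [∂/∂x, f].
2 \cosh{\left(x \right)}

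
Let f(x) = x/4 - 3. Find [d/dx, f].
\frac{1}{4}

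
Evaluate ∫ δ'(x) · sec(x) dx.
0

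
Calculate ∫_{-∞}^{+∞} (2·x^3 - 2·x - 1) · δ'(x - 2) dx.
-22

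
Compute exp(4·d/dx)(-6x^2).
- 6 x^{2} - 48 x - 96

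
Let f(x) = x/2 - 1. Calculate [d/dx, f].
\frac{1}{2}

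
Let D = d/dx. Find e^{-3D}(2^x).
2^{x - 3}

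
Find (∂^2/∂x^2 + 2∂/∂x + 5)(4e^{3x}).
80 e^{3 x}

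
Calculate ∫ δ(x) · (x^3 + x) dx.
0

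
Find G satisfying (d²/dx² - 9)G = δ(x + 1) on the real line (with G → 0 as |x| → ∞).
-\frac{e^{-3|x + 1|}}{6}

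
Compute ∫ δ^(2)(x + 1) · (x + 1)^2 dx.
2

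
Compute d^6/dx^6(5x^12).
3326400 x^{6}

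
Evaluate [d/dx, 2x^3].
6 x^{2}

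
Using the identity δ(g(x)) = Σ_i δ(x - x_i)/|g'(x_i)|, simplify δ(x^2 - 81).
\frac{\delta(x - 9) + \delta(x + 9)}{18}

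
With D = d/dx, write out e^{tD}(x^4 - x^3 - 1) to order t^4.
t^{4} + t^{3} \left(4 x - 1\right) + 3 t^{2} x \left(2 x - 1\right) + t x^{2} \left(4 x - 3\right) + x^{4} - x^{3} - 1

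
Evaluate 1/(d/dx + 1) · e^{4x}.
\frac{e^{4 x}}{5}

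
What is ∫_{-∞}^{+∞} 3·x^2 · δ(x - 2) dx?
12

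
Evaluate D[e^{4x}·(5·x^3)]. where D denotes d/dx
x^{2} \left(20 x + 15\right) e^{4 x}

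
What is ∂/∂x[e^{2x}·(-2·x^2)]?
4 x \left(- x - 1\right) e^{2 x}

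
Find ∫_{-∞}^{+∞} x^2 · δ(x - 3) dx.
9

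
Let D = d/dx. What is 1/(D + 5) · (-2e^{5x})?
- \frac{e^{5 x}}{5}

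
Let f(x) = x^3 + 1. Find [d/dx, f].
3 x^{2}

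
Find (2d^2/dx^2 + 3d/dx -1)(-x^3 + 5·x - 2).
x^{3} - 9 x^{2} - 17 x + 17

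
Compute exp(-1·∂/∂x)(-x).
1 - x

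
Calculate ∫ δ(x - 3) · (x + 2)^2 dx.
25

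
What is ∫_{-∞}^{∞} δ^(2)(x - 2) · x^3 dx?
12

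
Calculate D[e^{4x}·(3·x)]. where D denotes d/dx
\left(12 x + 3\right) e^{4 x}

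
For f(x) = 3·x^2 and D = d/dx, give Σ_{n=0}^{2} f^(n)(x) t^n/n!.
3 t^{2} + 6 t x + 3 x^{2}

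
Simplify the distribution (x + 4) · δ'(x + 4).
-\delta(x + 4)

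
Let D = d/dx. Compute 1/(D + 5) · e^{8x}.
\frac{e^{8 x}}{13}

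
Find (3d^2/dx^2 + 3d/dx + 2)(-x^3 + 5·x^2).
- 2 x^{3} + x^{2} + 12 x + 30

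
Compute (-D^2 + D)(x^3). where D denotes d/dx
3 x \left(x - 2\right)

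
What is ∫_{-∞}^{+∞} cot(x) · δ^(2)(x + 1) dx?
- \frac{2 \cot{\left(1 \right)}}{\sin^{2}{\left(1 \right)}}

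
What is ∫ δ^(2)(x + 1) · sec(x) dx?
\left(1 + 2 \tan^{2}{\left(1 \right)}\right) \sec{\left(1 \right)}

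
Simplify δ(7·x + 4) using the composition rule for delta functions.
\frac{\delta(x + 4/7)}{7}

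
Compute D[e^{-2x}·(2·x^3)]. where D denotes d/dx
x^{2} \left(6 - 4 x\right) e^{- 2 x}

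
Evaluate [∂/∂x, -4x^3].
- 12 x^{2}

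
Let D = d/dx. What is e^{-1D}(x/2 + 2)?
\frac{x}{2} + \frac{3}{2}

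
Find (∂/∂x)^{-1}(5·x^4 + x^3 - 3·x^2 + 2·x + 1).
x^{5} + \frac{x^{4}}{4} - x^{3} + x^{2} + x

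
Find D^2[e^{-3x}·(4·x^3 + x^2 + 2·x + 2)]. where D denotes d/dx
\left(36 x^{3} - 63 x^{2} + 30 x + 8\right) e^{- 3 x}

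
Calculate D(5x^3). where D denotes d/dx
15 x^{2}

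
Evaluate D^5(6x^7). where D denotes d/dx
15120 x^{2}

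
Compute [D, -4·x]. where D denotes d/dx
-4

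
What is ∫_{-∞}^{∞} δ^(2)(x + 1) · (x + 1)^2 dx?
2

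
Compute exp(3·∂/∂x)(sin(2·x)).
\sin{\left(2 x + 6 \right)}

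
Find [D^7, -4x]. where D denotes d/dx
-28D^{6}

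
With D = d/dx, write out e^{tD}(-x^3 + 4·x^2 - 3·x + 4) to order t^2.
t^{2} \left(4 - 3 x\right) - t \left(3 x^{2} - 8 x + 3\right) - x^{3} + 4 x^{2} - 3 x + 4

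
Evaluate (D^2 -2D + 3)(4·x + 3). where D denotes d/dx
12 x + 1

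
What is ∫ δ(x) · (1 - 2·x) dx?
1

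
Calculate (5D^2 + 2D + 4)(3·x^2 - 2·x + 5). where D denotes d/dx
12 x^{2} + 4 x + 46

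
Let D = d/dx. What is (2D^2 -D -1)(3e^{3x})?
42 e^{3 x}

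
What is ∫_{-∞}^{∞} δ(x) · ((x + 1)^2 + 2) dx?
3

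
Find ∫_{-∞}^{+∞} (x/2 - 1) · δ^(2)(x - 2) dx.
0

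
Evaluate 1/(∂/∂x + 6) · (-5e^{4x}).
- \frac{e^{4 x}}{2}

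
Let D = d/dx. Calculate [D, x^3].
3 x^{2}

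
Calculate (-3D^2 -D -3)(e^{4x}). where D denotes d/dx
- 55 e^{4 x}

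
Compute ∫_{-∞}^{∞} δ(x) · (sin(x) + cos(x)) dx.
1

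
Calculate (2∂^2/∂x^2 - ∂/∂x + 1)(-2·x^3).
2 x \left(- x^{2} + 3 x - 12\right)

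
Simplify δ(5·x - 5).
\frac{\delta(x - 1)}{5}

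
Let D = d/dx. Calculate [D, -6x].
-6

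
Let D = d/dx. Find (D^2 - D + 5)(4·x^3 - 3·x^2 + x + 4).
20 x^{3} - 27 x^{2} + 35 x + 13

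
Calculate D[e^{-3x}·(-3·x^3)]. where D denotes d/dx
9 x^{2} \left(x - 1\right) e^{- 3 x}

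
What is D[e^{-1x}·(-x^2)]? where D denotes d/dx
x \left(x - 2\right) e^{- x}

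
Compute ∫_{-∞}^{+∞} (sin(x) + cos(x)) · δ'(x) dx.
-1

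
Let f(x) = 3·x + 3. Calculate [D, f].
3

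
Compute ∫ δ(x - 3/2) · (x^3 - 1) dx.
\frac{19}{8}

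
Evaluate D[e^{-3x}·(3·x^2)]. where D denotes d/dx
3 x \left(2 - 3 x\right) e^{- 3 x}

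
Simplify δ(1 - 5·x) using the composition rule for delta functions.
\frac{\delta(x - 1/5)}{5}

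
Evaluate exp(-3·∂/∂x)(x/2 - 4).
\frac{x}{2} - \frac{11}{2}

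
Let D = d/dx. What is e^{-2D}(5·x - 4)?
5 x - 14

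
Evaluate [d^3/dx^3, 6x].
18\frac{d^{2}}{dx^{2}}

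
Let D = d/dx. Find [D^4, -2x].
-8D^{3}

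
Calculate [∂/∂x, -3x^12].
- 36 x^{11}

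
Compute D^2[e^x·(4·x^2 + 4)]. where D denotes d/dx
4 \left(x^{2} + 4 x + 3\right) e^{x}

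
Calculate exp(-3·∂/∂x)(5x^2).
5 x^{2} - 30 x + 45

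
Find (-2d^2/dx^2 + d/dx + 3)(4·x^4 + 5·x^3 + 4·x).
12 x^{4} + 31 x^{3} - 81 x^{2} - 48 x + 4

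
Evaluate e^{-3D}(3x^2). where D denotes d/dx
3 x^{2} - 18 x + 27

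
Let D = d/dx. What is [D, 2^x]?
2^{x} \log{\left(2 \right)}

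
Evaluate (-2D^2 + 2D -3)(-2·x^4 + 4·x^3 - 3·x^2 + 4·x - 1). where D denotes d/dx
6 x^{4} - 28 x^{3} + 81 x^{2} - 72 x + 23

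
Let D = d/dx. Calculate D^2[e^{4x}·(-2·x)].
\left(- 32 x - 16\right) e^{4 x}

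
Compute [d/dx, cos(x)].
- \sin{\left(x \right)}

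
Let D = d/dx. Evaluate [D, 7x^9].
63 x^{8}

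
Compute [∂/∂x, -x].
-1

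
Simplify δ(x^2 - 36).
\frac{\delta(x - 6) + \delta(x + 6)}{12}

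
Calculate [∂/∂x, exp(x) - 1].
e^{x}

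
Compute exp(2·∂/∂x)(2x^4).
2 x^{4} + 16 x^{3} + 48 x^{2} + 64 x + 32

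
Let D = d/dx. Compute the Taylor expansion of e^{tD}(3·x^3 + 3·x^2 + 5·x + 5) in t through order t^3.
3 t^{3} + t^{2} \left(9 x + 3\right) + t \left(9 x^{2} + 6 x + 5\right) + 3 x^{3} + 3 x^{2} + 5 x + 5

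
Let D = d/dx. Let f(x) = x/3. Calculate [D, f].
\frac{1}{3}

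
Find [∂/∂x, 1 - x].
-1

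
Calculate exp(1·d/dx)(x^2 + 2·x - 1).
x^{2} + 4 x + 2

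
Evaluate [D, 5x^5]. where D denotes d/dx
25 x^{4}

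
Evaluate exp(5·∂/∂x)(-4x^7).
- 4 x^{7} - 140 x^{6} - 2100 x^{5} - 17500 x^{4} - 87500 x^{3} - 262500 x^{2} - 437500 x - 312500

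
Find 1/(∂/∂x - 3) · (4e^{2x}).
- 4 e^{2 x}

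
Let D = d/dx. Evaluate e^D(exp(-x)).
e^{- x - 1}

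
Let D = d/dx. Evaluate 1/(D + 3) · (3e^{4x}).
\frac{3 e^{4 x}}{7}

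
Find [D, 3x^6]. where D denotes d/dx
18 x^{5}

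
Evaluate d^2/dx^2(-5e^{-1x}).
- 5 e^{- x}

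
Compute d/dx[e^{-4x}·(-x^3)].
x^{2} \left(4 x - 3\right) e^{- 4 x}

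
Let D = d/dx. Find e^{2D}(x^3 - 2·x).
x^{3} + 6 x^{2} + 10 x + 4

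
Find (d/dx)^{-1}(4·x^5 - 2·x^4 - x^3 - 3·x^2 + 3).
\frac{2 x^{6}}{3} - \frac{2 x^{5}}{5} - \frac{x^{4}}{4} - x^{3} + 3 x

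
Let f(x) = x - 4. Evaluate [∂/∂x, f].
1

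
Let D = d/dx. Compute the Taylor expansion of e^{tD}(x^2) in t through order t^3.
t^{2} + 2 t x + x^{2}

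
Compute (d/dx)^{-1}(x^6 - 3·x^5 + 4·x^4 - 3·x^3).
\frac{x^{7}}{7} - \frac{x^{6}}{2} + \frac{4 x^{5}}{5} - \frac{3 x^{4}}{4}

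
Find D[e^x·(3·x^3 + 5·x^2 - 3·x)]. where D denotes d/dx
\left(3 x^{3} + 14 x^{2} + 7 x - 3\right) e^{x}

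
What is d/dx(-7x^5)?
- 35 x^{4}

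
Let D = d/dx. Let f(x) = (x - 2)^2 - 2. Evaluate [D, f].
2 x - 4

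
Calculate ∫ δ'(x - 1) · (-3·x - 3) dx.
3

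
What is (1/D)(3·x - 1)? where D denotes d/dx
\frac{3 x^{2}}{2} - x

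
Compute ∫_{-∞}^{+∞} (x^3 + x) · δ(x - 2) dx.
10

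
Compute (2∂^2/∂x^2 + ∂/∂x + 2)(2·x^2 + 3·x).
4 x^{2} + 10 x + 11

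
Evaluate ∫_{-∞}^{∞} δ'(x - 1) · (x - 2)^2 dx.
2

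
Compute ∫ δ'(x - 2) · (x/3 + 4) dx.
- \frac{1}{3}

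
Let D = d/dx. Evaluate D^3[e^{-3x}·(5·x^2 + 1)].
9 \left(- 15 x^{2} + 30 x - 13\right) e^{- 3 x}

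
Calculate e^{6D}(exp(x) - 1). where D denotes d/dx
e^{x + 6} - 1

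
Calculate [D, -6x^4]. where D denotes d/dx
- 24 x^{3}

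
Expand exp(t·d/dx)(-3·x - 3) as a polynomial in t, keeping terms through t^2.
- 3 t - 3 x - 3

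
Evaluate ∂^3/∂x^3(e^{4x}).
64 e^{4 x}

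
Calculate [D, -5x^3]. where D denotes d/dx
- 15 x^{2}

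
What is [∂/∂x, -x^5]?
- 5 x^{4}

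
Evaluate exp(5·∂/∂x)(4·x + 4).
4 x + 24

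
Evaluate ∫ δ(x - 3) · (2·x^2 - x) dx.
15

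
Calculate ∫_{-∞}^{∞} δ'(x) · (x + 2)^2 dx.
-4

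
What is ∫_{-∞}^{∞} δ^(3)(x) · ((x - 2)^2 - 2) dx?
0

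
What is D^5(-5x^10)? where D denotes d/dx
- 151200 x^{5}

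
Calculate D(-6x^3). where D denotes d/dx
- 18 x^{2}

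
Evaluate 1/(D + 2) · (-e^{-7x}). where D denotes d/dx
\frac{e^{- 7 x}}{5}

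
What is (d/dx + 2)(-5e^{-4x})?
10 e^{- 4 x}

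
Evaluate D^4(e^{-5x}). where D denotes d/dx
625 e^{- 5 x}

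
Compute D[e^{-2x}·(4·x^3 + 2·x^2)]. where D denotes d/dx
4 x \left(- 2 x^{2} + 2 x + 1\right) e^{- 2 x}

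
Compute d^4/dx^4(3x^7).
2520 x^{3}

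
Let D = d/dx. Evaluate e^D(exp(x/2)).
e^{\frac{x}{2} + \frac{1}{2}}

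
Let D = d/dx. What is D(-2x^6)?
- 12 x^{5}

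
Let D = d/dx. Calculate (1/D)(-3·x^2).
- x^{3}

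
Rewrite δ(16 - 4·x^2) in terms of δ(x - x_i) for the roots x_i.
\frac{\delta(x - 2) + \delta(x + 2)}{16}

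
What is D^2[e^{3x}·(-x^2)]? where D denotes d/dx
\left(- 9 x^{2} - 12 x - 2\right) e^{3 x}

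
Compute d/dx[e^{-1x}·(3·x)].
3 \left(1 - x\right) e^{- x}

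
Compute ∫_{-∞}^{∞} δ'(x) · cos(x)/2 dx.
0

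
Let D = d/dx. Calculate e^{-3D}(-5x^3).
- 5 x^{3} + 45 x^{2} - 135 x + 135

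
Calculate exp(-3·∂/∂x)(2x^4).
2 x^{4} - 24 x^{3} + 108 x^{2} - 216 x + 162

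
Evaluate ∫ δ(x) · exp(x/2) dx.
1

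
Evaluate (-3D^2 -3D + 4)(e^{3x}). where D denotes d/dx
- 32 e^{3 x}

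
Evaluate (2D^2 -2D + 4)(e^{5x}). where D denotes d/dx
44 e^{5 x}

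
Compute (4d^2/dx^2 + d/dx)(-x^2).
- 2 x - 8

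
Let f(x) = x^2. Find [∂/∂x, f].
2 x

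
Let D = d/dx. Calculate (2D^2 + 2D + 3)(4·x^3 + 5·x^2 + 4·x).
12 x^{3} + 39 x^{2} + 80 x + 28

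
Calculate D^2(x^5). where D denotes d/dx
20 x^{3}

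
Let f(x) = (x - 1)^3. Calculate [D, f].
3 \left(x - 1\right)^{2}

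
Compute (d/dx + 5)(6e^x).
36 e^{x}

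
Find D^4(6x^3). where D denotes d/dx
0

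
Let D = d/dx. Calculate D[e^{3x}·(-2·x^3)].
6 x^{2} \left(- x - 1\right) e^{3 x}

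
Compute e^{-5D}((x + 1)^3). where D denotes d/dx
x^{3} - 12 x^{2} + 48 x - 64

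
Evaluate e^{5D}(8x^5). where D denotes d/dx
8 x^{5} + 200 x^{4} + 2000 x^{3} + 10000 x^{2} + 25000 x + 25000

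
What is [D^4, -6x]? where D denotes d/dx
-24D^{3}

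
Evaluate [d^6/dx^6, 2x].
12\frac{d^{5}}{dx^{5}}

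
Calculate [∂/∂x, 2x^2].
4 x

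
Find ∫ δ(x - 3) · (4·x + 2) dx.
14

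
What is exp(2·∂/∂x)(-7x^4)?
- 7 x^{4} - 56 x^{3} - 168 x^{2} - 224 x - 112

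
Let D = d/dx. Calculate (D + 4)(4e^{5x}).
36 e^{5 x}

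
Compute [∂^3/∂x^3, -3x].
-9\frac{d^{2}}{dx^{2}}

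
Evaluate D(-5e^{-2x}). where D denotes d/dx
10 e^{- 2 x}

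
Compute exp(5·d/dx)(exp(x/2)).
e^{\frac{x}{2} + \frac{5}{2}}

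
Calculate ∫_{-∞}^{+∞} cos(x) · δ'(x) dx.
0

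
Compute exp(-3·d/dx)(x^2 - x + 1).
x^{2} - 7 x + 13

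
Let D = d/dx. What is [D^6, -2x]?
-12D^{5}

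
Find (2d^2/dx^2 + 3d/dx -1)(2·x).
6 - 2 x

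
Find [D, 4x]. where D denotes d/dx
4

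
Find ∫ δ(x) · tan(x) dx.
0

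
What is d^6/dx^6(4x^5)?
0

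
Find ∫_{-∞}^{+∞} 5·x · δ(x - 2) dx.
10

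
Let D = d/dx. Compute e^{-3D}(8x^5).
8 x^{5} - 120 x^{4} + 720 x^{3} - 2160 x^{2} + 3240 x - 1944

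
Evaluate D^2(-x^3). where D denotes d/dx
- 6 x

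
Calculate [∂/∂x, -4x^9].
- 36 x^{8}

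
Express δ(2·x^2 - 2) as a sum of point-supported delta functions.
\frac{\delta(x - 1) + \delta(x + 1)}{4}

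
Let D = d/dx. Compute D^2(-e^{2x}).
- 4 e^{2 x}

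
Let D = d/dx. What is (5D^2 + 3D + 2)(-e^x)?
- 10 e^{x}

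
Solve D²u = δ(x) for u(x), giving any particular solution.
\frac{|x|}{2}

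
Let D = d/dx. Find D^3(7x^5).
420 x^{2}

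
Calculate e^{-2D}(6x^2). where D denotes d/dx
6 x^{2} - 24 x + 24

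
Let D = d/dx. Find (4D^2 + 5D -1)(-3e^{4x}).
- 249 e^{4 x}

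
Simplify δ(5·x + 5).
\frac{\delta(x + 1)}{5}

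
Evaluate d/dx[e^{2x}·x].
\left(2 x + 1\right) e^{2 x}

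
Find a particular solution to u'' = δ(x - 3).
\frac{|x - 3|}{2}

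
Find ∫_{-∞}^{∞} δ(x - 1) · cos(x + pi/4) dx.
\cos{\left(\frac{\pi}{4} + 1 \right)}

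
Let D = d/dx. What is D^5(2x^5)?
240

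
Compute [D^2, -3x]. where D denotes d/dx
-6D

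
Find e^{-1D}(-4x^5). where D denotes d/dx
- 4 x^{5} + 20 x^{4} - 40 x^{3} + 40 x^{2} - 20 x + 4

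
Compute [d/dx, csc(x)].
- \cot{\left(x \right)} \csc{\left(x \right)}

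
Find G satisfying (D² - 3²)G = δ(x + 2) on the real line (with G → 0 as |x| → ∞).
-\frac{e^{-3|x + 2|}}{6}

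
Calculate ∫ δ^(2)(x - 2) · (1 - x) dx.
0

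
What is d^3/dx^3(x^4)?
24 x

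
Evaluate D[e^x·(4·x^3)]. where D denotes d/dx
4 x^{2} \left(x + 3\right) e^{x}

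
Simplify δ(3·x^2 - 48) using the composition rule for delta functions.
\frac{\delta(x - 4) + \delta(x + 4)}{24}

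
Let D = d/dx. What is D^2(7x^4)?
84 x^{2}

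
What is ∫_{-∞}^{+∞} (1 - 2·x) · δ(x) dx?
1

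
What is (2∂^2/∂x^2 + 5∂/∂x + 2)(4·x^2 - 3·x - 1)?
8 x^{2} + 34 x - 1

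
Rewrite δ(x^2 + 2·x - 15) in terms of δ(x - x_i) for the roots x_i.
\frac{\delta(x + 5) + \delta(x - 3)}{8}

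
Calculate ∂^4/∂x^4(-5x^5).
- 600 x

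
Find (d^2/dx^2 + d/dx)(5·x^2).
10 x + 10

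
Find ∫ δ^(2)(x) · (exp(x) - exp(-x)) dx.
0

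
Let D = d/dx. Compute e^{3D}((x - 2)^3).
x^{3} + 3 x^{2} + 3 x + 1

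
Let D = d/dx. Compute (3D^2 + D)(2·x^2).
4 x + 12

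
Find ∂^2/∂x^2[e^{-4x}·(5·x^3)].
10 x \left(8 x^{2} - 12 x + 3\right) e^{- 4 x}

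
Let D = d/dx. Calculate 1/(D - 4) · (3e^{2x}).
- \frac{3 e^{2 x}}{2}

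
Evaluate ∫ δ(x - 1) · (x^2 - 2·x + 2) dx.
1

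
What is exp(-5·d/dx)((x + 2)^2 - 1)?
x^{2} - 6 x + 8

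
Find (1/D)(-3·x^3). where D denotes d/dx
- \frac{3 x^{4}}{4}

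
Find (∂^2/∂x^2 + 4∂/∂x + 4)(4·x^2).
16 x^{2} + 32 x + 8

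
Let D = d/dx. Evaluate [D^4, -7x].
-28D^{3}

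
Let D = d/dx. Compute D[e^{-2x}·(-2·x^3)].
x^{2} \left(4 x - 6\right) e^{- 2 x}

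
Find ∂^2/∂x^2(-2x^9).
- 144 x^{7}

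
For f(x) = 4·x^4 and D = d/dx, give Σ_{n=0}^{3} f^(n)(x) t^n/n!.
4 x \left(4 t^{3} + 6 t^{2} x + 4 t x^{2} + x^{3}\right)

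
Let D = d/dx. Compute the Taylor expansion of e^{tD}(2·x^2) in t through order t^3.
2 t^{2} + 4 t x + 2 x^{2}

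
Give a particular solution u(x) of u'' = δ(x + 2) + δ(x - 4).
\frac{|x + 2|}{2} + \frac{|x - 4|}{2}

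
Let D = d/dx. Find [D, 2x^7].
14 x^{6}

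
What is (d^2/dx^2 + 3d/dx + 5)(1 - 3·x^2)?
- 15 x^{2} - 18 x - 1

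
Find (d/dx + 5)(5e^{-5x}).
0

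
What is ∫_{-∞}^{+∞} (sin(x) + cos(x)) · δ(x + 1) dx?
- \sin{\left(1 \right)} + \cos{\left(1 \right)}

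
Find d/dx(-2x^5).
- 10 x^{4}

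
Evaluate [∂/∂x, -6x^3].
- 18 x^{2}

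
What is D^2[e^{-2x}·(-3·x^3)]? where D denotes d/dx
6 x \left(- 2 x^{2} + 6 x - 3\right) e^{- 2 x}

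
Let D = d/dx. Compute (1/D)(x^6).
\frac{x^{7}}{7}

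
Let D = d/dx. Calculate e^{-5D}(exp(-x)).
e^{5 - x}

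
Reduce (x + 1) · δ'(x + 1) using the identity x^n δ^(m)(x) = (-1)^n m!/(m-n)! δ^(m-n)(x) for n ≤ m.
-\delta(x + 1)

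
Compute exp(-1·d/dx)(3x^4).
3 x^{4} - 12 x^{3} + 18 x^{2} - 12 x + 3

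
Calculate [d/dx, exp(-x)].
- e^{- x}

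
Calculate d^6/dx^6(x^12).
665280 x^{6}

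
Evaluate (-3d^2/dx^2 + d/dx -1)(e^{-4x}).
- 53 e^{- 4 x}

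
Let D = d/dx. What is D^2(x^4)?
12 x^{2}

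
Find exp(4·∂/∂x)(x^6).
x^{6} + 24 x^{5} + 240 x^{4} + 1280 x^{3} + 3840 x^{2} + 6144 x + 4096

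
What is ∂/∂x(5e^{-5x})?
- 25 e^{- 5 x}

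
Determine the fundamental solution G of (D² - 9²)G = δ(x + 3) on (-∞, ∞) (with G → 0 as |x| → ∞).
-\frac{e^{-9|x + 3|}}{18}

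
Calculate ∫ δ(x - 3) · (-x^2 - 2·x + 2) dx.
-13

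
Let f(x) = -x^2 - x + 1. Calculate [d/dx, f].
- 2 x - 1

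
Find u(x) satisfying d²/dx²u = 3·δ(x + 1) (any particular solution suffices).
\frac{3|x + 1|}{2}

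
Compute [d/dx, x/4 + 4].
\frac{1}{4}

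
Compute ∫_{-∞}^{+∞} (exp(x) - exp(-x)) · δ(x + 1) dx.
- 2 \sinh{\left(1 \right)}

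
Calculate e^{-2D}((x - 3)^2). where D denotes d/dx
x^{2} - 10 x + 25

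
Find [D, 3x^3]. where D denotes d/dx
9 x^{2}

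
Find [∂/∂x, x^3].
3 x^{2}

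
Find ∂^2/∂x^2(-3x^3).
- 18 x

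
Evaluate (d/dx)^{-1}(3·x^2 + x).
x^{3} + \frac{x^{2}}{2}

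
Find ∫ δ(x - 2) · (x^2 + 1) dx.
5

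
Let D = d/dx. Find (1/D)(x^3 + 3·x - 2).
\frac{x^{4}}{4} + \frac{3 x^{2}}{2} - 2 x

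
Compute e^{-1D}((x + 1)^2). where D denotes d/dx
x^{2}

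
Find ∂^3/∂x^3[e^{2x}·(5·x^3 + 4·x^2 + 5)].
\left(40 x^{3} + 212 x^{2} + 276 x + 118\right) e^{2 x}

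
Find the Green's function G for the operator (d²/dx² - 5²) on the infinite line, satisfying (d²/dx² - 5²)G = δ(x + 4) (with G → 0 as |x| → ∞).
-\frac{e^{-5|x + 4|}}{10}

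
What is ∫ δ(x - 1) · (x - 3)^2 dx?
4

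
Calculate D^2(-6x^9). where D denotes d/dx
- 432 x^{7}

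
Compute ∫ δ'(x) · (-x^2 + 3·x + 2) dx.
-3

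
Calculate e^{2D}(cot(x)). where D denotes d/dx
\cot{\left(x + 2 \right)}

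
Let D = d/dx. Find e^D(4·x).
4 x + 4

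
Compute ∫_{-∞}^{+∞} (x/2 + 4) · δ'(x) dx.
- \frac{1}{2}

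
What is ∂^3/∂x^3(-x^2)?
0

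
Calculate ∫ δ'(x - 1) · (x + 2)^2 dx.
-6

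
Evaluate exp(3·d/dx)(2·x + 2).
2 x + 8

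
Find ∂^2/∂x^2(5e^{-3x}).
45 e^{- 3 x}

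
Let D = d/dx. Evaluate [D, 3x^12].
36 x^{11}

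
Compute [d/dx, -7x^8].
- 56 x^{7}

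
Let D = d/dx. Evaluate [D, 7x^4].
28 x^{3}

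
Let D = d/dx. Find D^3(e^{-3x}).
- 27 e^{- 3 x}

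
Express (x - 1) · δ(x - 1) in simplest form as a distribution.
0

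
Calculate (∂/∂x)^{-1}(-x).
- \frac{x^{2}}{2}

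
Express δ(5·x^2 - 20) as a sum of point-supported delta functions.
\frac{\delta(x - 2) + \delta(x + 2)}{20}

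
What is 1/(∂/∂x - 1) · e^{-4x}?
- \frac{e^{- 4 x}}{5}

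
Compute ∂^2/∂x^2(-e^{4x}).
- 16 e^{4 x}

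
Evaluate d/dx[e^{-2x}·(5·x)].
5 \left(1 - 2 x\right) e^{- 2 x}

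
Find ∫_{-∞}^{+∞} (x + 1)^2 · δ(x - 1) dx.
4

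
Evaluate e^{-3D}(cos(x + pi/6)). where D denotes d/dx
\cos{\left(x - 3 + \frac{\pi}{6} \right)}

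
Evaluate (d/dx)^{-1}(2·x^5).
\frac{x^{6}}{3}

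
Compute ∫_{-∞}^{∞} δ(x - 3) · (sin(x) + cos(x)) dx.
\cos{\left(3 \right)} + \sin{\left(3 \right)}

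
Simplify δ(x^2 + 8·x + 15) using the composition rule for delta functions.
\frac{\delta(x + 5) + \delta(x + 3)}{2}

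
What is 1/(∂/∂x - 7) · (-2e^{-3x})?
\frac{e^{- 3 x}}{5}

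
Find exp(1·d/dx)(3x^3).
3 x^{3} + 9 x^{2} + 9 x + 3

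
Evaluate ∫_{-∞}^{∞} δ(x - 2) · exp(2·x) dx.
e^{4}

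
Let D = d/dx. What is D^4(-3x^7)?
- 2520 x^{3}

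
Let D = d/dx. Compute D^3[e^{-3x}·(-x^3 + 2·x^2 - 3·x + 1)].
3 \left(9 x^{3} - 45 x^{2} + 81 x - 50\right) e^{- 3 x}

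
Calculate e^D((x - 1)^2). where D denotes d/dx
x^{2}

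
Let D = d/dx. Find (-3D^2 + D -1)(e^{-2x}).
- 15 e^{- 2 x}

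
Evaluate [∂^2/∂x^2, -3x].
-6\frac{d}{dx}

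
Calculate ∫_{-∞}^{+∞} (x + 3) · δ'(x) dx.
-1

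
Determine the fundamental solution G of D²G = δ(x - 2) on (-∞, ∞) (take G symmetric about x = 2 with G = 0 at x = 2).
\frac{|x - 2|}{2}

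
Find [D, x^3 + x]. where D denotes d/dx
3 x^{2} + 1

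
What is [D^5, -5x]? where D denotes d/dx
-25D^{4}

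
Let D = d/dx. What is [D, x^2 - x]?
2 x - 1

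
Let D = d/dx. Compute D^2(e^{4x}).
16 e^{4 x}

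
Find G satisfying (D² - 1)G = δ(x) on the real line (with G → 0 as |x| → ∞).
-\frac{e^{-|x|}}{2}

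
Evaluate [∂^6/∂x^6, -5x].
-30\frac{d^{5}}{dx^{5}}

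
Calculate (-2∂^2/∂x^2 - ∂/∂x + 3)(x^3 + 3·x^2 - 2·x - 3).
3 x^{3} + 6 x^{2} - 24 x - 19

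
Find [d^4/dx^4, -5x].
-20\frac{d^{3}}{dx^{3}}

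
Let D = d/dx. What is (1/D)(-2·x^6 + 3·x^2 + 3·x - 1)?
- \frac{2 x^{7}}{7} + x^{3} + \frac{3 x^{2}}{2} - x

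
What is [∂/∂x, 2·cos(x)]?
- 2 \sin{\left(x \right)}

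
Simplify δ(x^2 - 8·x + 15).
\frac{\delta(x - 5) + \delta(x - 3)}{2}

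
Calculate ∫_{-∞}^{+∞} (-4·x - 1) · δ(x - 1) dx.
-5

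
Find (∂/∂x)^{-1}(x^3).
\frac{x^{4}}{4}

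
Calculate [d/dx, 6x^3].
18 x^{2}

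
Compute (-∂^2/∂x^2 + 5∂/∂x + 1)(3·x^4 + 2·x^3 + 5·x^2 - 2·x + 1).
3 x^{4} + 62 x^{3} - x^{2} + 36 x - 19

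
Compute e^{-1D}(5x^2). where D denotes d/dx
5 x^{2} - 10 x + 5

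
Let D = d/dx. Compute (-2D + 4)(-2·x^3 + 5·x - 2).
- 8 x^{3} + 12 x^{2} + 20 x - 18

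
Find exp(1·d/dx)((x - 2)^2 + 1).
x^{2} - 2 x + 2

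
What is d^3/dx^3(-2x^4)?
- 48 x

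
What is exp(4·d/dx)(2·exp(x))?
2 e^{x + 4}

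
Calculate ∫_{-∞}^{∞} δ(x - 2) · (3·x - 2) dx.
4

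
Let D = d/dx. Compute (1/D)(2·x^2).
\frac{2 x^{3}}{3}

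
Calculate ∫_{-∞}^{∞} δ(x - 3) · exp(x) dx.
e^{3}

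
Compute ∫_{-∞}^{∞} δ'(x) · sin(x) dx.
-1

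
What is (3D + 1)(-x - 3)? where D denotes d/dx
- x - 6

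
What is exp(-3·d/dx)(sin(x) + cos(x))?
\sqrt{2} \cos{\left(- x + \frac{\pi}{4} + 3 \right)}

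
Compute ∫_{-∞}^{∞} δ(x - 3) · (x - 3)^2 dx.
0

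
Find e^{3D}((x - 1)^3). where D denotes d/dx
x^{3} + 6 x^{2} + 12 x + 8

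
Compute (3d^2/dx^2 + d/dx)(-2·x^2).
- 4 x - 12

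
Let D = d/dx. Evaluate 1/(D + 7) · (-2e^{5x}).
- \frac{e^{5 x}}{6}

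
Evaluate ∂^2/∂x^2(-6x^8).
- 336 x^{6}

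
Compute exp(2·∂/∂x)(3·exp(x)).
3 e^{x + 2}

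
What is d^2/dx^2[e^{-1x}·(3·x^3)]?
3 x \left(x^{2} - 6 x + 6\right) e^{- x}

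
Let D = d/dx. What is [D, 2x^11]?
22 x^{10}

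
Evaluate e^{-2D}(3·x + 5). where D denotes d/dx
3 x - 1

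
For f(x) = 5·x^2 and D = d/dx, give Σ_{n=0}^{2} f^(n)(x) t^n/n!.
5 t^{2} + 10 t x + 5 x^{2}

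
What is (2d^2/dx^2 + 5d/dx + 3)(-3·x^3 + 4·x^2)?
- 9 x^{3} - 33 x^{2} + 4 x + 16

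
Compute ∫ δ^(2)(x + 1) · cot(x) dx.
- \frac{2 \cot{\left(1 \right)}}{\sin^{2}{\left(1 \right)}}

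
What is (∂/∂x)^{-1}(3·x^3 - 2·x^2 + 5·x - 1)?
\frac{3 x^{4}}{4} - \frac{2 x^{3}}{3} + \frac{5 x^{2}}{2} - x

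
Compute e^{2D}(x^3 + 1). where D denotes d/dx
x^{3} + 6 x^{2} + 12 x + 9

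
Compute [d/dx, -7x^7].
- 49 x^{6}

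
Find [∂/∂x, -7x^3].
- 21 x^{2}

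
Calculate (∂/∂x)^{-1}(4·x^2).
\frac{4 x^{3}}{3}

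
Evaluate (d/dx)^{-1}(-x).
- \frac{x^{2}}{2}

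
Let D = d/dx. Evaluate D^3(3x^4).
72 x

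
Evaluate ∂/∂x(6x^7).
42 x^{6}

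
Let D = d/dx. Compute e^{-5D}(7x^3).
7 x^{3} - 105 x^{2} + 525 x - 875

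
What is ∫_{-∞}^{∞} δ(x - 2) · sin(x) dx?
\sin{\left(2 \right)}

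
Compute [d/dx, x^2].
2 x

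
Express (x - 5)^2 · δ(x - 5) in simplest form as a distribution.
0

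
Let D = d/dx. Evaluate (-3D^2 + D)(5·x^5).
25 x^{3} \left(x - 12\right)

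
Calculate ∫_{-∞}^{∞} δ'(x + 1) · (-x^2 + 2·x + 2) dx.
-4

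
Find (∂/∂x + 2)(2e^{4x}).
12 e^{4 x}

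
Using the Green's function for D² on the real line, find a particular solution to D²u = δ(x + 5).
\frac{|x + 5|}{2}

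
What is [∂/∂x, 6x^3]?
18 x^{2}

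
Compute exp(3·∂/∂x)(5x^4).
5 x^{4} + 60 x^{3} + 270 x^{2} + 540 x + 405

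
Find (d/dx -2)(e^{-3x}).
- 5 e^{- 3 x}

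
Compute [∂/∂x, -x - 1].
-1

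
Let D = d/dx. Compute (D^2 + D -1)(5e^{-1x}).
- 5 e^{- x}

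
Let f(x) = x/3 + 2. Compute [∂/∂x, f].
\frac{1}{3}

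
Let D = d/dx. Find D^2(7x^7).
294 x^{5}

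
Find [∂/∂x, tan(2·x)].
\frac{2}{\cos^{2}{\left(2 x \right)}}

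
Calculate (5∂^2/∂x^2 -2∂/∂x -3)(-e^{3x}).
- 36 e^{3 x}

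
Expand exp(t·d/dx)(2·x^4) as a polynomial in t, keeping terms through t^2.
2 x^{2} \left(6 t^{2} + 4 t x + x^{2}\right)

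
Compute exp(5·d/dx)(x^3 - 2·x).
x^{3} + 15 x^{2} + 73 x + 115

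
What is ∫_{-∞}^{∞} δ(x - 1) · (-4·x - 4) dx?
-8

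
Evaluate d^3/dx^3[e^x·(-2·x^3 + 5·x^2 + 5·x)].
\left(- 2 x^{3} - 13 x^{2} - x + 33\right) e^{x}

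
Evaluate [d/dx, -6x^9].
- 54 x^{8}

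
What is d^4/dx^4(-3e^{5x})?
- 1875 e^{5 x}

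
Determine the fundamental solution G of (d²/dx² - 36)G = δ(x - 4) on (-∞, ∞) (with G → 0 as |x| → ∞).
-\frac{e^{-6|x - 4|}}{12}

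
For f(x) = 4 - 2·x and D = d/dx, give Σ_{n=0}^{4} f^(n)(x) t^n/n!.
- 2 t - 2 x + 4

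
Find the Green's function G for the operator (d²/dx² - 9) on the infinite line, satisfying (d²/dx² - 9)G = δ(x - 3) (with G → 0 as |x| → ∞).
-\frac{e^{-3|x - 3|}}{6}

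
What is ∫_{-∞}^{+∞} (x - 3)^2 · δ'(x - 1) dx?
4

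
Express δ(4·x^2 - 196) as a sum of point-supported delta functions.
\frac{\delta(x - 7) + \delta(x + 7)}{56}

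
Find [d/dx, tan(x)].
\frac{1}{\cos^{2}{\left(x \right)}}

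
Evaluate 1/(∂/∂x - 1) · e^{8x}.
\frac{e^{8 x}}{7}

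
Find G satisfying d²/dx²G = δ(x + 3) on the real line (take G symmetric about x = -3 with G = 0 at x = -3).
\frac{|x + 3|}{2}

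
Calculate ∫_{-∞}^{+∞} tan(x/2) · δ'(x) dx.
- \frac{1}{2}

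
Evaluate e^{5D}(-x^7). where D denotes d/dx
- x^{7} - 35 x^{6} - 525 x^{5} - 4375 x^{4} - 21875 x^{3} - 65625 x^{2} - 109375 x - 78125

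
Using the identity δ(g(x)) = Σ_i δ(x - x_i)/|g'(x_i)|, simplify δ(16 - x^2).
\frac{\delta(x - 4) + \delta(x + 4)}{8}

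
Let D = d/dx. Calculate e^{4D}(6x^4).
6 x^{4} + 96 x^{3} + 576 x^{2} + 1536 x + 1536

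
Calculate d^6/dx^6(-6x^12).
- 3991680 x^{6}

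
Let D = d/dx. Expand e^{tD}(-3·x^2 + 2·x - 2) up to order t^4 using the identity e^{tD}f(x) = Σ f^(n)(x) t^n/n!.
- 3 t^{2} - 2 t \left(3 x - 1\right) - 3 x^{2} + 2 x - 2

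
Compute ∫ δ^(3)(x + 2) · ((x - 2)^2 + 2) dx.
0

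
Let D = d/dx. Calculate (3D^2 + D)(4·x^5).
20 x^{3} \left(x + 12\right)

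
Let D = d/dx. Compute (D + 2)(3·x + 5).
6 x + 13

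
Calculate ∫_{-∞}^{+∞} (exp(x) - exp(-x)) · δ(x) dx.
0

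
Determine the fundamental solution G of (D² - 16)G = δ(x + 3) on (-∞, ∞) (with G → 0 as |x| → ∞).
-\frac{e^{-4|x + 3|}}{8}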